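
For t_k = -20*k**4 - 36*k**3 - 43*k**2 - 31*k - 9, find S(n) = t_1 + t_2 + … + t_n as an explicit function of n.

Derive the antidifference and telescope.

S(n) = n*(-4*n**4 - 19*n**3 - 39*n**2 - 46*n - 31)

Compute t_(k+1)/t_k: get (20*k**4 + 116*k**3 + 271*k**2 + 305*k + 139)/(20*k**4 + 36*k**3 + 43*k**2 + 31*k + 9).
Gosper form: A/B · C(k+1)/C(k) with A=1, B=1, C=k**4 + 9*k**3/5 + 43*k**2/20 + 31*k/20 + 9/20.
f must satisfy (1)·f(k+1) − (1)·f(k) = k**4 + 9*k**3/5 + 43*k**2/20 + 31*k/20 + 9/20.
d = 5 from the (0,0,4) case.
Solving with deg f ≤ 5: f(k) = k**2*(4*k**3 - k**2 + 3*k + 3)/20.
So s_k = (B(k−1)f/C)·t_k = (k**2*(4*k**3 - k**2 + 3*k + 3)/(20*k**4 + 36*k**3 + 43*k**2 + 31*k + 9))·t_k = k**2*(-4*k**3 + k**2 - 3*k - 3).
Verify: -20*k**4 - 36*k**3 - 43*k**2 - 31*k - 9 matches t_k.
Telescope: S(n) = s_(n+1) − s_(1) = -4*n**5 - 19*n**4 - 39*n**3 - 46*n**2 - 31*n - 9 − (-9) = n*(-4*n**4 - 19*n**3 - 39*n**2 - 46*n - 31).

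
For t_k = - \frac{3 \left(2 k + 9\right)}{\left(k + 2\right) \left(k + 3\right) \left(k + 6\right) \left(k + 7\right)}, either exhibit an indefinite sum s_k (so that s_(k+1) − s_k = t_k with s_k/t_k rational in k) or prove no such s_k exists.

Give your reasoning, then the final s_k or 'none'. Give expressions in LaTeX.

s_k = \frac{k \left(- k - 8\right)}{4 \left(k^{2} + 8 k + 12\right)}

t_(k+1)/t_k = (k + 2)*(k + 6)*(2*k + 11)/((k + 4)*(k + 8)*(2*k + 9)).
Take A(k)=k + 2, B(k)=k + 8, C(k)=k**3 + 27*k**2/2 + 121*k/2 + 90.
Set up (k + 2)·f(k+1) − (k + 7)·f(k) − (k**3 + 27*k**2/2 + 121*k/2 + 90) = 0.
deg f ≤ 5 (via 1,1,3).
Match coefficients ⇒ f(k) = k*(k + 3)*(k + 4)*(k + 5)*(k + 8)/24.
Get s_k = R·t_k = k*(-k - 8)/(4*(k**2 + 8*k + 12)) with R(k) = B(k−1)f(k)/C(k) = k*(k + 3)*(k + 7)*(k + 8)/(12*(2*k + 9)).
Verify: 3*(-2*k - 9)/(k**4 + 18*k**3 + 113*k**2 + 288*k + 252) matches t_k.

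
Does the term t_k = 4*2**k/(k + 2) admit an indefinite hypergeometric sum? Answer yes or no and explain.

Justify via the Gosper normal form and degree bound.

Step 1: r(k) = 2*(k + 2)/(k + 3).
A = 2*k + 4, B = k + 3, C = 1.
Key eq: (2*k + 4)·f(k+1) = (k + 2)·f(k) + (1).
Bound: deg f ≤ -1.
Bound -1 < 0, so the key equation has no polynomial solution.

No; the degree bound rules out any f.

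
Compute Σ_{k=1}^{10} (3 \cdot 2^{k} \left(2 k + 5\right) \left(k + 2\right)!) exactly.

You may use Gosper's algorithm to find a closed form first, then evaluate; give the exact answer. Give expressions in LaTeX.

r(k) = 2*(k + 3)*(2*k + 7)/(2*k + 5) after simplifying.
Factor: A=2*k + 6; B=1; C=k + 5/2.
Need (2*k + 6)·f(k+1) − (1)·f(k) = k + 5/2.
From deg A=1, deg B=0, deg C=1: d=0.
Solve for f: f(k) = 1/2 (degree 0 ≤ 0).
Then R = B(k−1)f/C = 1/(2*k + 5), so s_k = R(k)·t_k = 3*2**k*factorial(k + 2).
Δs = 3*2**k*(2*k + 5)*factorial(k + 2), as required.
Evaluate s at k=11 and k=1: 38258815795200 and 36; difference 38258815795164.

Σ = 38258815795164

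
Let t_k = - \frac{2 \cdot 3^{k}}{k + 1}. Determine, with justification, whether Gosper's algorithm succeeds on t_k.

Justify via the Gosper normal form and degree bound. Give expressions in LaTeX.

No — t_k has no hypergeometric antidifference.

r(k) = 3*(k + 1)/(k + 2) after simplifying.
Take A(k)=3*k + 3, B(k)=k + 2, C(k)=1.
Solve (3*k + 3)·f(k+1) − (k + 1)·f(k) = 1.
Bound: deg f ≤ -1.
d = -1 < 0 ⇒ no nonzero polynomial f; not summable.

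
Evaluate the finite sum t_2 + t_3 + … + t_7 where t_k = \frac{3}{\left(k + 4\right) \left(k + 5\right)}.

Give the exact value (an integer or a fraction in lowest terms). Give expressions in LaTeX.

t_(k+1)/t_k = (k + 4)/(k + 6).
Gosper form: A/B · C(k+1)/C(k) with A=k + 4, B=k + 6, C=1.
Key eq: (k + 4)·f(k+1) = (k + 5)·f(k) + (1).
Degrees (1,1,0) ⇒ d ≤ 1.
Match coefficients ⇒ f(k) = k/4.
R(k) = B(k−1)·f(k)/C(k) = k*(k + 5)/4; s_k = R·t_k = 3*k/(4*(k + 4)).
Check: Δs_k = 3/(k**2 + 9*k + 20). ✓
Telescoping: Σ = s_(8) − s_(2) = 1/2 − (1/4) = 1/4.

Σ = 1/4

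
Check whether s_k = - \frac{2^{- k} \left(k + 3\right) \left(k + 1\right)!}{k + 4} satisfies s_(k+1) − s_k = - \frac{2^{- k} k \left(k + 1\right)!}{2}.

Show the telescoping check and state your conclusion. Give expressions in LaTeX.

Invalid: residual \frac{2^{- k} \left(k^{2} + 4 k - 2\right) \left(k + 1\right)!}{2 \left(k + 4\right) \left(k + 5\right)} ≠ 0.

s_(k+1) = -(k + 4)*factorial(k + 2)/(2*2**k*(k + 5))
s_(k+1) − s_k = -(k**3 + 8*k**2 + 16*k + 2)*factorial(k + 1)/(2*2**k*(k + 4)*(k + 5))
(s_(k+1) − s_k) − t_k = (k**2 + 4*k - 2)*factorial(k + 1)/(2*2**k*(k + 4)*(k + 5))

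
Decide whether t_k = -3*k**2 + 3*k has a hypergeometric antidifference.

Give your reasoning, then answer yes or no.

Yes. s_k = k*(-k**2 + 3*k - 2).

The ratio is (k + 1)/(k - 1).
Normal form (A,B,C) = (1, 1, k**2 - k).
Key eq: (1)·f(k+1) = (1)·f(k) + (k**2 - k).
d = 3 from the (0,0,2) case.
Match coefficients ⇒ f(k) = k*(k - 2)*(k - 1)/3.
R(k) = B(k−1)·f(k)/C(k) = (k - 2)/3; s_k = R·t_k = k*(-k**2 + 3*k - 2).
Verify: 3*k*(1 - k) matches t_k.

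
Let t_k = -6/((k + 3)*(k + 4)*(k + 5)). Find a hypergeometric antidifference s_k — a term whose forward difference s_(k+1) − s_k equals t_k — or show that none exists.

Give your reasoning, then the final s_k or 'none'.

s_k = k*(-k - 7)/(4*(k + 3)*(k + 4))

The ratio is (k + 3)/(k + 6).
A = k + 3, B = k + 6, C = 1.
Solve (k + 3)·f(k+1) − (k + 5)·f(k) = 1.
Bound: deg f ≤ 2.
A polynomial solution: f(k) = k*(k + 7)/24.
So s_k = (B(k−1)f/C)·t_k = (k*(k + 5)*(k + 7)/24)·t_k = k*(-k - 7)/(4*(k + 3)*(k + 4)).
Check: Δs_k = -6/(k**3 + 12*k**2 + 47*k + 60). ✓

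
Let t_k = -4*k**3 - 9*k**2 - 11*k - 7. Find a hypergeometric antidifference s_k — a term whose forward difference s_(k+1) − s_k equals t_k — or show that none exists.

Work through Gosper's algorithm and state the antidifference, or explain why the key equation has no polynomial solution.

The ratio is (4*k**3 + 21*k**2 + 41*k + 31)/(4*k**3 + 9*k**2 + 11*k + 7).
So A=1 and B=1, with C=k**3 + 9*k**2/4 + 11*k/4 + 7/4.
f must satisfy (1)·f(k+1) − (1)·f(k) = k**3 + 9*k**2/4 + 11*k/4 + 7/4.
Bound: deg f ≤ 4.
A polynomial solution: f(k) = k*(k**3 + k**2 + 2*k + 3)/4.
So s_k = (B(k−1)f/C)·t_k = (k*(k**3 + k**2 + 2*k + 3)/(4*k**3 + 9*k**2 + 11*k + 7))·t_k = k*(-k**3 - k**2 - 2*k - 3).
Check: Δs_k = -4*k**3 - 9*k**2 - 11*k - 7. ✓

s_k = k*(-k**3 - k**2 - 2*k - 3)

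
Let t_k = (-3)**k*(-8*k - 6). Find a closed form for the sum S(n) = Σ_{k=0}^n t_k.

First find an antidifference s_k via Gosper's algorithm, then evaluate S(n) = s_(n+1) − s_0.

S(n) = (-3)**(n + 1)*(2*n + 2)

The ratio is 3*(-4*k - 7)/(4*k + 3).
So A=-3 and B=1, with C=k + 3/4.
Need (-3)·f(k+1) − (1)·f(k) = k + 3/4.
From deg A=0, deg B=0, deg C=1: d=1.
Solving with deg f ≤ 1: f(k) = -k/4.
Get s_k = R·t_k = 2*(-3)**k*k with R(k) = B(k−1)f(k)/C(k) = -k/(4*k + 3).
Check: Δs_k = (-3)**k*(-8*k - 6). ✓
Evaluate: s_(n+1) = (-3)**(n + 1)*(2*n + 2); subtract s_(0) = 0 ⇒ S(n) = (-3)**(n + 1)*(2*n + 2).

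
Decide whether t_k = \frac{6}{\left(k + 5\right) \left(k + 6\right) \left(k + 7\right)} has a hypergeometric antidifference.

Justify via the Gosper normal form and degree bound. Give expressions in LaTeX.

Yes. s_k = \frac{k \left(k + 11\right)}{10 \left(k + 5\right) \left(k + 6\right)}.

t_(k+1)/t_k = (k + 5)/(k + 8).
So A=k + 5 and B=k + 8, with C=1.
Key eq: (k + 5)·f(k+1) = (k + 7)·f(k) + (1).
From deg A=1, deg B=1, deg C=0: d=2.
Solve for f: f(k) = k*(k + 11)/60 (degree 2 ≤ 2).
So s_k = (B(k−1)f/C)·t_k = (k*(k + 7)*(k + 11)/60)·t_k = k*(k + 11)/(10*(k + 5)*(k + 6)).
s_(k+1) − s_k = 6/(k**3 + 18*k**2 + 107*k + 210) = t_k.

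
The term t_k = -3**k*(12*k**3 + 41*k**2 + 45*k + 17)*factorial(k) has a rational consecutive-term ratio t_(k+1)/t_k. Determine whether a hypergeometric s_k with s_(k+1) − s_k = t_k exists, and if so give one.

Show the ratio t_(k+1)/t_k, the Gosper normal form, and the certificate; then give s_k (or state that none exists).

The ratio is 3*(12*k**4 + 89*k**3 + 240*k**2 + 278*k + 115)/(12*k**3 + 41*k**2 + 45*k + 17).
So A=3*k + 3 and B=1, with C=k**3 + 41*k**2/12 + 15*k/4 + 17/12.
Solve (3*k + 3)·f(k+1) − (1)·f(k) = k**3 + 41*k**2/12 + 15*k/4 + 17/12.
deg f ≤ 2 (via 1,0,3).
A polynomial solution: f(k) = (4*k**2 + 3*k - 2)/12.
R(k) = B(k−1)·f(k)/C(k) = (4*k**2 + 3*k - 2)/(12*k**3 + 41*k**2 + 45*k + 17); s_k = R·t_k = -3**k*(4*k**2 + 3*k - 2)*factorial(k).
Δs = -3**k*(12*k**3 + 41*k**2 + 45*k + 17)*factorial(k), as required.

s_k = -3**k*(4*k**2 + 3*k - 2)*factorial(k)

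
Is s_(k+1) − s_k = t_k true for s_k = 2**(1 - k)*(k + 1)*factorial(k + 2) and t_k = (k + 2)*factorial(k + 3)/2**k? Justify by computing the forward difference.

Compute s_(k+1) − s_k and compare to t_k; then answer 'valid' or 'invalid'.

s_(k+1) = (k + 2)*factorial(k + 3)/2**k
s_(k+1) − s_k = (k**2 + 3*k + 4)*factorial(k + 2)/2**k
(s_(k+1) − s_k) − t_k = -2**(1 - k)*(k + 1)*factorial(k + 2)

Invalid: residual -2**(1 - k)*(k + 1)*factorial(k + 2) ≠ 0.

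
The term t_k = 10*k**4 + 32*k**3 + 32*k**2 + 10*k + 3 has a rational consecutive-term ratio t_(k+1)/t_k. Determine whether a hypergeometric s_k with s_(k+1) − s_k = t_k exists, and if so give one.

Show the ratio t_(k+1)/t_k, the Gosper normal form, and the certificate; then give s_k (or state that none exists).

Compute t_(k+1)/t_k: get (10*k**4 + 72*k**3 + 188*k**2 + 210*k + 87)/(10*k**4 + 32*k**3 + 32*k**2 + 10*k + 3).
Factor: A=1; B=1; C=k**4 + 16*k**3/5 + 16*k**2/5 + k + 3/10.
Need (1)·f(k+1) − (1)·f(k) = k**4 + 16*k**3/5 + 16*k**2/5 + k + 3/10.
Bound: deg f ≤ 5.
A polynomial solution: f(k) = k*(2*k**4 + 3*k**3 - 2*k**2 - 3*k + 3)/10.
R(k) = B(k−1)·f(k)/C(k) = k*(2*k**4 + 3*k**3 - 2*k**2 - 3*k + 3)/(10*k**4 + 32*k**3 + 32*k**2 + 10*k + 3); s_k = R·t_k = k*(2*k**4 + 3*k**3 - 2*k**2 - 3*k + 3).
Check: Δs_k = 10*k**4 + 32*k**3 + 32*k**2 + 10*k + 3. ✓

s_k = k*(2*k**4 + 3*k**3 - 2*k**2 - 3*k + 3)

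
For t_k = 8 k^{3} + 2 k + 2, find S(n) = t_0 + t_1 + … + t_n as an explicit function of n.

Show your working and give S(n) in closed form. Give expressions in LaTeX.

S(n) = 2 n^{4} + 4 n^{3} + 3 n^{2} + 3 n + 2

The ratio is (k + 4*(k + 1)**3 + 2)/(4*k**3 + k + 1).
So A=1 and B=1, with C=k**3 + k/4 + 1/4.
f must satisfy (1)·f(k+1) − (1)·f(k) = k**3 + k/4 + 1/4.
Bound: deg f ≤ 4.
Match coefficients ⇒ f(k) = k*(2*k**3 - 4*k**2 + 3*k + 1)/8.
Then R = B(k−1)f/C = k*(2*k**3 - 4*k**2 + 3*k + 1)/(2*(2*k + 1)*(2*k**2 - k + 1)), so s_k = R(k)·t_k = k*(2*k**3 - 4*k**2 + 3*k + 1).
Δs = 8*k**3 + 2*k + 2, as required.
Telescope: S(n) = s_(n+1) − s_(0) = 2*n**4 + 4*n**3 + 3*n**2 + 3*n + 2 − (0) = 2*n**4 + 4*n**3 + 3*n**2 + 3*n + 2.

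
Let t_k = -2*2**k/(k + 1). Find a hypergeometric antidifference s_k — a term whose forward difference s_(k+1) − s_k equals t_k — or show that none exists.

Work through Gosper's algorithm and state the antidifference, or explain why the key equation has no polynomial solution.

none (Gosper's algorithm certifies no s_k)

r(k) = 2*(k + 1)/(k + 2) after simplifying.
A = 2*k + 2, B = k + 2, C = 1.
f must satisfy (2*k + 2)·f(k+1) − (k + 1)·f(k) = 1.
From deg A=1, deg B=1, deg C=0: d=-1.
deg f ≤ -1 is impossible — no certificate.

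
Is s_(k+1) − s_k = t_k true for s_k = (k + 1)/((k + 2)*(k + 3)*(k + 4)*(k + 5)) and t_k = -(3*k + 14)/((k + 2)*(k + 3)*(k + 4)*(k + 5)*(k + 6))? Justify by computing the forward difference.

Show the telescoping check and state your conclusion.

s_(k+1) = (k + 2)/((k + 3)*(k + 4)*(k + 5)*(k + 6))
s_(k+1) − s_k = (-(k + 1)*(k + 6) + (k + 2)**2)/((k + 2)*(k + 3)*(k + 4)*(k + 5)*(k + 6))
(s_(k+1) − s_k) − t_k = 12/(k**5 + 20*k**4 + 155*k**3 + 580*k**2 + 1044*k + 720)

Invalid: residual 12/(k**5 + 20*k**4 + 155*k**3 + 580*k**2 + 1044*k + 720) ≠ 0.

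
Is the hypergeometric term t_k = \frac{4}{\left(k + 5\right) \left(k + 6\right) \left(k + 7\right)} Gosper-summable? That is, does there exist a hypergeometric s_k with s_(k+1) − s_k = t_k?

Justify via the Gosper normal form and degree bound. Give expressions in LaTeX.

Yes. s_k = \frac{k \left(k + 11\right)}{15 \left(k + 5\right) \left(k + 6\right)}.

Ratio r(k) = (k + 5)/(k + 8).
So A=k + 5 and B=k + 8, with C=1.
Need (k + 5)·f(k+1) − (k + 7)·f(k) = 1.
Degrees (1,1,0) ⇒ d ≤ 2.
Solving with deg f ≤ 2: f(k) = k*(k + 11)/60.
Then R = B(k−1)f/C = k*(k + 7)*(k + 11)/60, so s_k = R(k)·t_k = k*(k + 11)/(15*(k + 5)*(k + 6)).
Verify: 4/(k**3 + 18*k**2 + 107*k + 210) matches t_k.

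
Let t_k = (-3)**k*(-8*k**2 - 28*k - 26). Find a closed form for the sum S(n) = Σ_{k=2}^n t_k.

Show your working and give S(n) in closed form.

Compute t_(k+1)/t_k: get 3*(-4*k**2 - 22*k - 31)/(4*k**2 + 14*k + 13).
A = -3, B = 1, C = k**2 + 7*k/2 + 13/4.
Solve (-3)·f(k+1) − (1)·f(k) = k**2 + 7*k/2 + 13/4.
Degrees (0,0,2) ⇒ d ≤ 2.
Solve for f: f(k) = -(k + 1)**2/4 (degree 2 ≤ 2).
So s_k = (B(k−1)f/C)·t_k = (-(k + 1)**2/(4*k**2 + 14*k + 13))·t_k = 2*(-3)**k*(k**2 + 2*k + 1).
Verify: (-3)**k*(-8*k**2 - 28*k - 26) matches t_k.
Evaluate: s_(n+1) = (-3)**(n + 1)*(2*n**2 + 8*n + 8); subtract s_(2) = 162 ⇒ S(n) = -6*(-3)**n*n**2 - 24*(-3)**n*n - 24*(-3)**n - 162.

S(n) = -6*(-3)**n*n**2 - 24*(-3)**n*n - 24*(-3)**n - 162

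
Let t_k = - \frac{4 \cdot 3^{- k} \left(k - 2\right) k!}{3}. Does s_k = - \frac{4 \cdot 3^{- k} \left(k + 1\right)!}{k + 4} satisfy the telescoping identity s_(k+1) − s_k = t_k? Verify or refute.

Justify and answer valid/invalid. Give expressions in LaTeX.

s_(k+1) = -4*factorial(k + 2)/(3*3**k*(k + 5))
s_(k+1) − s_k = -4*(k**2 + 3*k - 7)*factorial(k + 1)/(3*3**k*(k + 4)*(k + 5))
(s_(k+1) − s_k) − t_k = 4*(k**2 + 2*k - 11)*factorial(k)/(3**k*(k + 4)*(k + 5))

Invalid: residual \frac{4 \cdot 3^{- k} \left(k^{2} + 2 k - 11\right) k!}{\left(k + 4\right) \left(k + 5\right)} ≠ 0.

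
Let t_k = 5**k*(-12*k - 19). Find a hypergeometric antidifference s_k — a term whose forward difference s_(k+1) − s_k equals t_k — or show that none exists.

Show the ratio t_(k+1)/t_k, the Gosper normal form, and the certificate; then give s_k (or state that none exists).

s_k = 5**k*(-3*k - 1)

Step 1: r(k) = 5*(12*k + 31)/(12*k + 19).
So A=5 and B=1, with C=k + 19/12.
Set up (5)·f(k+1) − (1)·f(k) − (k + 19/12) = 0.
Bound: deg f ≤ 1.
Coefficient equations give f(k) = (3*k + 1)/12.
Certificate R = B(k−1)f/C = (3*k + 1)/(12*k + 19) gives s_k = 5**k*(-3*k - 1).
Verify: 5**k*(-12*k - 19) matches t_k.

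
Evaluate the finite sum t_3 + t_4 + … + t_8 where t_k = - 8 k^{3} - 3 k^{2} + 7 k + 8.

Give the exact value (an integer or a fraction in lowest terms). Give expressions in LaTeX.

Step 1: r(k) = (8*k**3 + 27*k**2 + 23*k - 4)/(8*k**3 + 3*k**2 - 7*k - 8).
Factor: A=1; B=1; C=k**3 + 3*k**2/8 - 7*k/8 - 1.
Need (1)·f(k+1) − (1)·f(k) = k**3 + 3*k**2/8 - 7*k/8 - 1.
Bound: deg f ≤ 4.
Match coefficients ⇒ f(k) = k*(2*k**3 - 3*k**2 - 3*k - 4)/8.
So s_k = (B(k−1)f/C)·t_k = (k*(2*k**3 - 3*k**2 - 3*k - 4)/(8*k**3 + 3*k**2 - 7*k - 8))·t_k = k*(-2*k**3 + 3*k**2 + 3*k + 4).
Check: Δs_k = -8*k**3 - 3*k**2 + 7*k + 8. ✓
Evaluate s at k=9 and k=3: -10656 and -42; difference -10614.

Σ = -10614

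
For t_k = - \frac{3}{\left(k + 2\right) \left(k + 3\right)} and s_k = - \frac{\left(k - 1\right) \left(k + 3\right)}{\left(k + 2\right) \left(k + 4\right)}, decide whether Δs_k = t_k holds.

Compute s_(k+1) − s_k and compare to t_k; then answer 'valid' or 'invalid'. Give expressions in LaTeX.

Invalid: residual \frac{- k^{2} + k + 15}{k^{4} + 14 k^{3} + 71 k^{2} + 154 k + 120} ≠ 0.

s_(k+1) = -k*(k + 4)/((k + 3)*(k + 5))
s_(k+1) − s_k = (-4*k**2 - 26*k - 45)/(k**4 + 14*k**3 + 71*k**2 + 154*k + 120)
(s_(k+1) − s_k) − t_k = (-k**2 + k + 15)/(k**4 + 14*k**3 + 71*k**2 + 154*k + 120)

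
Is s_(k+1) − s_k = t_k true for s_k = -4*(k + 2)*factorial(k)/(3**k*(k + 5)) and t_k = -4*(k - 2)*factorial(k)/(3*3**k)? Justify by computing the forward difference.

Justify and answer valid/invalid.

s_(k+1) = -4*(k + 3)*factorial(k + 1)/(3*3**k*(k + 6))
s_(k+1) − s_k = -4*(k**3 + 6*k**2 - k - 21)*factorial(k)/(3*3**k*(k + 5)*(k + 6))
(s_(k+1) − s_k) − t_k = 4*(k**2 + 3*k - 13)*factorial(k)/(3**k*(k + 5)*(k + 6))

Invalid: residual 4*(k**2 + 3*k - 13)*factorial(k)/(3**k*(k + 5)*(k + 6)) ≠ 0.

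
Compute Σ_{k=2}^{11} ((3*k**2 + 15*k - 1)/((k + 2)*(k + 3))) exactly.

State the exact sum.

Compute t_(k+1)/t_k: get (k + 2)*(15*k + 3*(k + 1)**2 + 14)/((k + 4)*(3*k**2 + 15*k - 1)).
Gosper form: A/B · C(k+1)/C(k) with A=k + 2, B=k + 4, C=k**2 + 5*k - 1/3.
Set up (k + 2)·f(k+1) − (k + 3)·f(k) − (k**2 + 5*k - 1/3) = 0.
Degrees (1,1,2) ⇒ d ≤ 2.
Solving with deg f ≤ 2: f(k) = k*(6*k - 7)/6.
Certificate R = B(k−1)f/C = k*(k + 3)*(6*k - 7)/(2*(3*k**2 + 15*k - 1)) gives s_k = k*(6*k - 7)/(2*(k + 2)).
Check: Δs_k = (3*k**2 + 15*k - 1)/(k**2 + 5*k + 6). ✓
Sum = s_(12) − s_(2); s_(12) = 195/7, s_(2) = 5/4 ⇒ 745/28.

Σ = 745/28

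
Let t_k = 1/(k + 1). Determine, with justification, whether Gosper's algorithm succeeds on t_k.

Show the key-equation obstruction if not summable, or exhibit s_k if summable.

No — the linear system for f has no solution.

t_(k+1)/t_k = (k + 1)/(k + 2).
A = k + 1, B = k + 2, C = 1.
Solve (k + 1)·f(k+1) − (k + 1)·f(k) = 1.
d = 0 from the (1,1,0) case.
Put f(k) = c0: A·f(k+1) − B(k−1)·f(k) − C = -1; need -1 = 0 — inconsistent ⇒ no f, not summable.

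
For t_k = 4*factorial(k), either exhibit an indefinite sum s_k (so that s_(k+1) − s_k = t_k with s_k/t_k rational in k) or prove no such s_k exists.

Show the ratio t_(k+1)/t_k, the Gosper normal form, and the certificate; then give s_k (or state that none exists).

Step 1: r(k) = k + 1.
Take A(k)=k + 1, B(k)=1, C(k)=1.
Key eq: (k + 1)·f(k+1) = (1)·f(k) + (1).
Bound: deg f ≤ -1.
deg f ≤ -1 is impossible — no certificate.

no hypergeometric antidifference exists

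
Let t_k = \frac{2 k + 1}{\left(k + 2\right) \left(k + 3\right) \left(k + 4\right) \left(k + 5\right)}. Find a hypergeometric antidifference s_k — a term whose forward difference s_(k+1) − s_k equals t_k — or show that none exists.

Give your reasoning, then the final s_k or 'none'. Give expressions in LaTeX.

s_k = \frac{k \left(k^{2} + 9 k + 2\right)}{24 \left(k + 2\right) \left(k + 3\right) \left(k + 4\right)}

t_(k+1)/t_k = (k + 2)*(2*k + 3)/((k + 6)*(2*k + 1)).
Normal form (A,B,C) = (k + 2, k + 6, k + 1/2).
Set up (k + 2)·f(k+1) − (k + 5)·f(k) − (k + 1/2) = 0.
Bound: deg f ≤ 3.
Solving with deg f ≤ 3: f(k) = k*(k**2 + 9*k + 2)/48.
Certificate R = B(k−1)f/C = k*(k + 5)*(k**2 + 9*k + 2)/(24*(2*k + 1)) gives s_k = k*(k**2 + 9*k + 2)/(24*(k + 2)*(k + 3)*(k + 4)).
Δs = (2*k + 1)/(k**4 + 14*k**3 + 71*k**2 + 154*k + 120), as required.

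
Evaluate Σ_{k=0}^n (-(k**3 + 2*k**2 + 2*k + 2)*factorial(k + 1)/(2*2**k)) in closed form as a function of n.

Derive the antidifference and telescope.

r(k) = (k**4 + 7*k**3 + 19*k**2 + 25*k + 14)/(2*(k**3 + 2*k**2 + 2*k + 2)) after simplifying.
A = k/2 + 1, B = 1, C = k**3 + 2*k**2 + 2*k + 2.
Solve (k/2 + 1)·f(k+1) − (1)·f(k) = k**3 + 2*k**2 + 2*k + 2.
d = 2 from the (1,0,3) case.
A polynomial solution: f(k) = 2*(k**2 - 3).
Get s_k = R·t_k = -(k**2 - 3)*factorial(k + 1)/2**k with R(k) = B(k−1)f(k)/C(k) = 2*(k**2 - 3)/(k**3 + 2*k**2 + 2*k + 2).
Δs = -(k**3 + 2*k**2 + 2*k + 2)*factorial(k + 1)/(2*2**k), as required.
s_(n+1) = -2**(-n - 1)*(n**2 + 2*n - 2)*factorial(n + 2) and s_(0) = 3, so S(n) = (-6*2**n - n**4*factorial(n) - 5*n**3*factorial(n) - 6*n**2*factorial(n) + 2*n*factorial(n) + 4*factorial(n))/(2*2**n).

S(n) = (-6*2**n - n**4*factorial(n) - 5*n**3*factorial(n) - 6*n**2*factorial(n) + 2*n*factorial(n) + 4*factorial(n))/(2*2**n)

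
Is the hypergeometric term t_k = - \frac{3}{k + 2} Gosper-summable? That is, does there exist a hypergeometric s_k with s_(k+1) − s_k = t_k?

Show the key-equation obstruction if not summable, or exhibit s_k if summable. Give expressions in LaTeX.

The ratio is (k + 2)/(k + 3).
Gosper form: A/B · C(k+1)/C(k) with A=k + 2, B=k + 3, C=1.
Solve (k + 2)·f(k+1) − (k + 2)·f(k) = 1.
From deg A=1, deg B=1, deg C=0: d=0.
Put f(k) = c0: A·f(k+1) − B(k−1)·f(k) − C = -1; need -1 = 0 — inconsistent ⇒ no f, not summable.

No — key equation has no polynomial f.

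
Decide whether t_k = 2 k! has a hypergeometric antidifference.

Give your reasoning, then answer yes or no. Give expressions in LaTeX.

r(k) = k + 1 after simplifying.
A = k + 1, B = 1, C = 1.
Need (k + 1)·f(k+1) − (1)·f(k) = 1.
From deg A=1, deg B=0, deg C=0: d=-1.
deg f ≤ -1 is impossible — no certificate.

No — negative degree bound, so no certificate f.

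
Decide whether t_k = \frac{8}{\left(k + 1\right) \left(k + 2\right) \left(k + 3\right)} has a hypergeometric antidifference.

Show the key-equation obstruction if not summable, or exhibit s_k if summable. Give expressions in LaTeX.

The ratio is (k + 1)/(k + 4).
Gosper form: A/B · C(k+1)/C(k) with A=k + 1, B=k + 4, C=1.
Solve (k + 1)·f(k+1) − (k + 3)·f(k) = 1.
Bound: deg f ≤ 2.
A polynomial solution: f(k) = k*(k + 3)/4.
R(k) = B(k−1)·f(k)/C(k) = k*(k + 3)**2/4; s_k = R·t_k = 2*k*(k + 3)/((k + 1)*(k + 2)).
s_(k+1) − s_k = 8/(k**3 + 6*k**2 + 11*k + 6) = t_k.

Yes. s_k = \frac{2 k \left(k + 3\right)}{\left(k + 1\right) \left(k + 2\right)}.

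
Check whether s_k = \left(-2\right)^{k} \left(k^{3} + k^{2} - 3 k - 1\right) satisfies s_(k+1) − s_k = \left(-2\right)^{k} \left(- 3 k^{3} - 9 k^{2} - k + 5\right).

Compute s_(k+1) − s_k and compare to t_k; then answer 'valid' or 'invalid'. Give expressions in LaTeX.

s_(k+1) = (-2)**(k + 1)*(k**3 + 4*k**2 + 2*k - 2)
s_(k+1) − s_k = (-2)**k*(-3*k**3 - 9*k**2 - k + 5)
(s_(k+1) − s_k) − t_k = 0

Valid: the claim telescopes to t_k.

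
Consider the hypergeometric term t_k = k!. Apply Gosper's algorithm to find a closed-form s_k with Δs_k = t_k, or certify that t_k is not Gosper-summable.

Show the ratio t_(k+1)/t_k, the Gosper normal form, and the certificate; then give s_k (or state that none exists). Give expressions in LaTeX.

none (Gosper's algorithm certifies no s_k)

Ratio r(k) = k + 1.
Gosper form: A/B · C(k+1)/C(k) with A=k + 1, B=1, C=1.
Need (k + 1)·f(k+1) − (1)·f(k) = 1.
From deg A=1, deg B=0, deg C=0: d=-1.
d = -1 < 0 ⇒ no nonzero polynomial f; not summable.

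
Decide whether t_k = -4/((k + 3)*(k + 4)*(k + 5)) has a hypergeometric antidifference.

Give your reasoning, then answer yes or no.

Step 1: r(k) = (k + 3)/(k + 6).
A = k + 3, B = k + 6, C = 1.
Set up (k + 3)·f(k+1) − (k + 5)·f(k) − (1) = 0.
Degrees (1,1,0) ⇒ d ≤ 2.
Solving with deg f ≤ 2: f(k) = k*(k + 7)/24.
Then R = B(k−1)f/C = k*(k + 5)*(k + 7)/24, so s_k = R(k)·t_k = k*(-k - 7)/(6*(k + 3)*(k + 4)).
Verify: -4/(k**3 + 12*k**2 + 47*k + 60) matches t_k.

Yes. s_k = k*(-k - 7)/(6*(k + 3)*(k + 4)).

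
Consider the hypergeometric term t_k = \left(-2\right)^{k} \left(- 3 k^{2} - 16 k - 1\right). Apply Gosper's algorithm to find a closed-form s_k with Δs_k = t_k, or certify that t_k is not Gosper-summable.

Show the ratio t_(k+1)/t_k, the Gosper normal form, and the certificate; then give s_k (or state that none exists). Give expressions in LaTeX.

s_k = \left(-2\right)^{k} \left(k^{2} + 4 k - 3\right)

Ratio r(k) = 2*(-3*k**2 - 22*k - 20)/(3*k**2 + 16*k + 1).
A = -2, B = 1, C = k**2 + 16*k/3 + 1/3.
Need (-2)·f(k+1) − (1)·f(k) = k**2 + 16*k/3 + 1/3.
From deg A=0, deg B=0, deg C=2: d=2.
Coefficient equations give f(k) = -(k**2 + 4*k - 3)/3.
So s_k = (B(k−1)f/C)·t_k = (-(k**2 + 4*k - 3)/(3*k**2 + 16*k + 1))·t_k = (-2)**k*(k**2 + 4*k - 3).
s_(k+1) − s_k = (-2)**k*(-3*k**2 - 16*k - 1) = t_k.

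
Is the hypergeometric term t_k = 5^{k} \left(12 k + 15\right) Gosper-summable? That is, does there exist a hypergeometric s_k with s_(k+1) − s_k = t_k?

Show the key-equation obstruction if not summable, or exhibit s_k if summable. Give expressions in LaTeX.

Ratio r(k) = 5*(4*k + 9)/(4*k + 5).
Take A(k)=5, B(k)=1, C(k)=k + 5/4.
f must satisfy (5)·f(k+1) − (1)·f(k) = k + 5/4.
Degrees (0,0,1) ⇒ d ≤ 1.
Match coefficients ⇒ f(k) = k/4.
Then R = B(k−1)f/C = k/(4*k + 5), so s_k = R(k)·t_k = 3*5**k*k.
Check: Δs_k = 5**k*(12*k + 15). ✓

Yes. s_k = 3 \cdot 5^{k} k.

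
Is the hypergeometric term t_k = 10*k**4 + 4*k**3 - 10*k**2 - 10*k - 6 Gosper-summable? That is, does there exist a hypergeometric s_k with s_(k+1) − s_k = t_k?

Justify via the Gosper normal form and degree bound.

Compute t_(k+1)/t_k: get (5*k**4 + 22*k**3 + 31*k**2 + 11*k - 6)/(5*k**4 + 2*k**3 - 5*k**2 - 5*k - 3).
Factor: A=1; B=1; C=k**4 + 2*k**3/5 - k**2 - k - 3/5.
f must satisfy (1)·f(k+1) − (1)·f(k) = k**4 + 2*k**3/5 - k**2 - k - 3/5.
Bound: deg f ≤ 5.
Solving with deg f ≤ 5: f(k) = k*(k + 1)*(2*k**3 - 6*k**2 + 4*k - 3)/10.
R(k) = B(k−1)·f(k)/C(k) = k*(2*k**3 - 6*k**2 + 4*k - 3)/(2*(5*k**3 - 3*k**2 - 2*k - 3)); s_k = R·t_k = k*(2*k**4 - 4*k**3 - 2*k**2 + k - 3).
Verify: 10*k**4 + 4*k**3 - 10*k**2 - 10*k - 6 matches t_k.

Yes. s_k = k*(2*k**4 - 4*k**3 - 2*k**2 + k - 3).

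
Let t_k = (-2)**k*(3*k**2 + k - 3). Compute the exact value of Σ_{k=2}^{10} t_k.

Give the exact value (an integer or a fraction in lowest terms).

Σ = 223236

r(k) = 2*(-k - 3*(k + 1)**2 + 2)/(3*k**2 + k - 3) after simplifying.
A = -2, B = 1, C = k**2 + k/3 - 1.
Set up (-2)·f(k+1) − (1)·f(k) − (k**2 + k/3 - 1) = 0.
From deg A=0, deg B=0, deg C=2: d=2.
Match coefficients ⇒ f(k) = -(k**2 - k - 1)/3.
Certificate R = B(k−1)f/C = -(k**2 - k - 1)/(3*k**2 + k - 3) gives s_k = (-2)**k*(-k**2 + k + 1).
Verify: (-2)**k*(3*k**2 + k - 3) matches t_k.
Evaluate s at k=11 and k=2: 223232 and -4; difference 223236.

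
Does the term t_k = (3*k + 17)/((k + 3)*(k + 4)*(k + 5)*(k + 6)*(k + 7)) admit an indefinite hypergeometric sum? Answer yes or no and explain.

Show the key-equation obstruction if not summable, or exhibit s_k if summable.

t_(k+1)/t_k = (k + 3)*(3*k + 20)/((k + 8)*(3*k + 17)).
Normal form (A,B,C) = (k + 3, k + 8, k + 17/3).
Need (k + 3)·f(k+1) − (k + 7)·f(k) = k + 17/3.
From deg A=1, deg B=1, deg C=1: d=4.
Solving with deg f ≤ 4: f(k) = k*(k + 5)*(k**2 + 13*k + 54)/216.
Get s_k = R·t_k = k*(k**2 + 13*k + 54)/(72*(k**3 + 13*k**2 + 54*k + 72)) with R(k) = B(k−1)f(k)/C(k) = k*(k + 5)*(k + 7)*(k**2 + 13*k + 54)/(72*(3*k + 17)).
Verify: (3*k + 17)/(k**5 + 25*k**4 + 245*k**3 + 1175*k**2 + 2754*k + 2520) matches t_k.

Yes. s_k = k*(k**2 + 13*k + 54)/(72*(k**3 + 13*k**2 + 54*k + 72)).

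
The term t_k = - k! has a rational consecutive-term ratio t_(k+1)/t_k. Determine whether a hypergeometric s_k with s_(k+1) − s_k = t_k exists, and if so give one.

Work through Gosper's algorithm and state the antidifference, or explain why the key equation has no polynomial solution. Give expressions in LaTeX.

r(k) = k + 1 after simplifying.
Normal form (A,B,C) = (k + 1, 1, 1).
Need (k + 1)·f(k+1) − (1)·f(k) = 1.
d = -1 from the (1,0,0) case.
Bound -1 < 0, so the key equation has no polynomial solution.

none — t_k is not Gosper-summable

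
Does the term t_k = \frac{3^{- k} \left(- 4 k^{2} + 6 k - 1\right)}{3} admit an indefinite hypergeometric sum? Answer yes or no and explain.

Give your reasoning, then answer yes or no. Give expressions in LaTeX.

The ratio is (4*k**2 + 2*k - 1)/(3*(4*k**2 - 6*k + 1)).
So A=1/3 and B=1, with C=k**2 - 3*k/2 + 1/4.
f must satisfy (1/3)·f(k+1) − (1)·f(k) = k**2 - 3*k/2 + 1/4.
From deg A=0, deg B=0, deg C=2: d=2.
Match coefficients ⇒ f(k) = -3*(2*k**2 - k + 1)/4.
Then R = B(k−1)f/C = -3*(2*k**2 - k + 1)/(4*k**2 - 6*k + 1), so s_k = R(k)·t_k = (2*k**2 - k + 1)/3**k.
Verify: (-4*k**2 + 6*k - 1)/(3*3**k) matches t_k.

Yes. s_k = 3^{- k} \left(2 k^{2} - k + 1\right).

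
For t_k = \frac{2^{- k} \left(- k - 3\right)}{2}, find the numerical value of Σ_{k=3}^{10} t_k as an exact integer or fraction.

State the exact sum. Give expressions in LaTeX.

r(k) = (k + 4)/(2*(k + 3)) after simplifying.
Take A(k)=1/2, B(k)=1, C(k)=k + 3.
Solve (1/2)·f(k+1) − (1)·f(k) = k + 3.
Degrees (0,0,1) ⇒ d ≤ 1.
Solving with deg f ≤ 1: f(k) = -2*(k + 4).
So s_k = (B(k−1)f/C)·t_k = (-2*(k + 4)/(k + 3))·t_k = (k + 4)/2**k.
Verify: (-k - 3)/(2*2**k) matches t_k.
Σ_(k=3)^(10) t_k = s_(11) − s_(3) = 15/2048 − (7/8) = -1777/2048.

Σ = -1777/2048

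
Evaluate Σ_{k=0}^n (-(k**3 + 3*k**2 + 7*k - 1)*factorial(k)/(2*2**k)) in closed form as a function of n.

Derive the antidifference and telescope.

S(n) = 2**(-n - 1)*(2**(n + 3) - n**3*factorial(n) - 5*n**2*factorial(n) - 11*n*factorial(n) - 7*factorial(n))

The ratio is (k**4 + 7*k**3 + 22*k**2 + 26*k + 10)/(2*(k**3 + 3*k**2 + 7*k - 1)).
Take A(k)=k/2 + 1/2, B(k)=1, C(k)=k**3 + 3*k**2 + 7*k - 1.
Key eq: (k/2 + 1/2)·f(k+1) = (1)·f(k) + (k**3 + 3*k**2 + 7*k - 1).
Bound: deg f ≤ 2.
A polynomial solution: f(k) = 2*(k**2 + 2*k + 4).
Then R = B(k−1)f/C = 2*(k**2 + 2*k + 4)/(k**3 + 3*k**2 + 7*k - 1), so s_k = R(k)·t_k = -(k**2 + 2*k + 4)*factorial(k)/2**k.
Check: Δs_k = -(k**3 + 3*k**2 + 7*k - 1)*factorial(k)/(2*2**k). ✓
Telescope: S(n) = s_(n+1) − s_(0) = -2**(-n - 1)*(n**2 + 4*n + 7)*factorial(n + 1) − (-4) = 2**(-n - 1)*(2**(n + 3) - n**3*factorial(n) - 5*n**2*factorial(n) - 11*n*factorial(n) - 7*factorial(n)).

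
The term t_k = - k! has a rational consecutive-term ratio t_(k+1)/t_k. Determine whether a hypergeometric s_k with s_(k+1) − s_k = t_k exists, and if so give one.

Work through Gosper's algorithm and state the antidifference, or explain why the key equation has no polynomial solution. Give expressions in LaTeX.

none — t_k is not Gosper-summable

Compute t_(k+1)/t_k: get k + 1.
A = k + 1, B = 1, C = 1.
Set up (k + 1)·f(k+1) − (1)·f(k) − (1) = 0.
deg f ≤ -1 (via 1,0,0).
deg f ≤ -1 is impossible — no certificate.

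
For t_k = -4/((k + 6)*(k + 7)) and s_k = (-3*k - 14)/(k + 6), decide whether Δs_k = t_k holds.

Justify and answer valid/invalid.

s_(k+1) = (-3*k - 17)/(k + 7)
s_(k+1) − s_k = -4/(k**2 + 13*k + 42)
(s_(k+1) − s_k) − t_k = 0

Valid — Δs_k = t_k.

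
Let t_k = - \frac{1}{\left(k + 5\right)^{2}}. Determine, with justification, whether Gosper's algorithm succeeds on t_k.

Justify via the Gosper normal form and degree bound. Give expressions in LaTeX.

No — t_k has no hypergeometric antidifference.

Ratio r(k) = (k + 5)**2/(k + 6)**2.
A = k**2 + 10*k + 25, B = k**2 + 12*k + 36, C = 1.
Set up (k**2 + 10*k + 25)·f(k+1) − (k**2 + 10*k + 25)·f(k) − (1) = 0.
Degrees (2,2,0) ⇒ d ≤ 0.
Put f(k) = c0: A·f(k+1) − B(k−1)·f(k) − C = -1; need -1 = 0 — inconsistent ⇒ no f, not summable.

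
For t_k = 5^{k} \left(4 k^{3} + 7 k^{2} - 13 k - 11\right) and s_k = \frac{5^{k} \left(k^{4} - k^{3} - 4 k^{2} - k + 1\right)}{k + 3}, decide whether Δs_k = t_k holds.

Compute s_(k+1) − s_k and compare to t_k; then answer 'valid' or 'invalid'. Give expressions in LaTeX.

s_(k+1) = 5**(k + 1)*(k**4 + 3*k**3 - k**2 - 8*k - 4)/(k + 4)
s_(k+1) − s_k = 5**k*(4*k**5 + 27*k**4 + 48*k**3 - 38*k**2 - 137*k - 64)/(k**2 + 7*k + 12)
(s_(k+1) − s_k) − t_k = 5**k*(-8*k**4 - 36*k**3 - 20*k**2 + 96*k + 68)/(k**2 + 7*k + 12)

Invalid: residual \frac{5^{k} \left(- 8 k^{4} - 36 k^{3} - 20 k^{2} + 96 k + 68\right)}{k^{2} + 7 k + 12} ≠ 0.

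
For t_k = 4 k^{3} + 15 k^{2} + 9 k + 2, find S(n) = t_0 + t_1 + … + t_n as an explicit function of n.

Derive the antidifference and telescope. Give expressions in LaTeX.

S(n) = n^{4} + 7 n^{3} + 13 n^{2} + 9 n + 2

Step 1: r(k) = (4*k**3 + 27*k**2 + 51*k + 30)/(4*k**3 + 15*k**2 + 9*k + 2).
A = 1, B = 1, C = k**3 + 15*k**2/4 + 9*k/4 + 1/2.
f must satisfy (1)·f(k+1) − (1)·f(k) = k**3 + 15*k**2/4 + 9*k/4 + 1/2.
d = 4 from the (0,0,3) case.
Coefficient equations give f(k) = k**2*(k**2 + 3*k - 2)/4.
Then R = B(k−1)f/C = k**2*(k**2 + 3*k - 2)/(4*k**3 + 15*k**2 + 9*k + 2), so s_k = R(k)·t_k = k**2*(k**2 + 3*k - 2).
s_(k+1) − s_k = 4*k**3 + 15*k**2 + 9*k + 2 = t_k.
Evaluate: s_(n+1) = n**4 + 7*n**3 + 13*n**2 + 9*n + 2; subtract s_(0) = 0 ⇒ S(n) = n**4 + 7*n**3 + 13*n**2 + 9*n + 2.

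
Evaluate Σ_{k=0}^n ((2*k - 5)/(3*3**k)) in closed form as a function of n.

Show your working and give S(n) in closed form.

S(n) = (-6*3**n - n + 1)/(3*3**n)

The ratio is (2*k - 3)/(3*(2*k - 5)).
A = 1/3, B = 1, C = k - 5/2.
Key eq: (1/3)·f(k+1) = (1)·f(k) + (k - 5/2).
Bound: deg f ≤ 1.
Coefficient equations give f(k) = -3*(k - 2)/2.
So s_k = (B(k−1)f/C)·t_k = (-3*(k - 2)/(2*k - 5))·t_k = (2 - k)/3**k.
Check: Δs_k = (2*k - 5)/(3*3**k). ✓
s_(n+1) = 3**(-n - 1)*(1 - n) and s_(0) = 2, so S(n) = (-6*3**n - n + 1)/(3*3**n).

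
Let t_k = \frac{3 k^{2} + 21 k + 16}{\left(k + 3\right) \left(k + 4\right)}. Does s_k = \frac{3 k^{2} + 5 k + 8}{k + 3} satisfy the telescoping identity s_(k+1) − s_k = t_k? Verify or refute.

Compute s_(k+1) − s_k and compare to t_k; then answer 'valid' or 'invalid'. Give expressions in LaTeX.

s_(k+1) = (3*k**2 + 11*k + 16)/(k + 4)
s_(k+1) − s_k = (3*k**2 + 21*k + 16)/(k**2 + 7*k + 12)
(s_(k+1) − s_k) − t_k = 0

valid (s_(k+1) − s_k reduces to t_k)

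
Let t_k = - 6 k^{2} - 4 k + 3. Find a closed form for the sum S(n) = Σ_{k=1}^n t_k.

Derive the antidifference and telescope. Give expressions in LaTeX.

Compute t_(k+1)/t_k: get (6*k**2 + 16*k + 7)/(6*k**2 + 4*k - 3).
Take A(k)=1, B(k)=1, C(k)=k**2 + 2*k/3 - 1/2.
Solve (1)·f(k+1) − (1)·f(k) = k**2 + 2*k/3 - 1/2.
From deg A=0, deg B=0, deg C=2: d=3.
Solving with deg f ≤ 3: f(k) = k*(2*k**2 - k - 4)/6.
R(k) = B(k−1)·f(k)/C(k) = k*(2*k**2 - k - 4)/(6*k**2 + 4*k - 3); s_k = R·t_k = k*(-2*k**2 + k + 4).
s_(k+1) − s_k = -6*k**2 - 4*k + 3 = t_k.
Evaluate: s_(n+1) = -2*n**3 - 5*n**2 + 3; subtract s_(1) = 3 ⇒ S(n) = n**2*(-2*n - 5).

S(n) = n^{2} \left(- 2 n - 5\right)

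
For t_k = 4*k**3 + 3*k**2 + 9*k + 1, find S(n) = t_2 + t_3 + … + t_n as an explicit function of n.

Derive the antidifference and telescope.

S(n) = n**4 + 3*n**3 + 7*n**2 + 6*n - 17

t_(k+1)/t_k = (4*k**3 + 15*k**2 + 27*k + 17)/(4*k**3 + 3*k**2 + 9*k + 1).
Normal form (A,B,C) = (1, 1, k**3 + 3*k**2/4 + 9*k/4 + 1/4).
Key eq: (1)·f(k+1) = (1)·f(k) + (k**3 + 3*k**2/4 + 9*k/4 + 1/4).
d = 4 from the (0,0,3) case.
Match coefficients ⇒ f(k) = k*(k**3 - k**2 + 4*k - 3)/4.
Then R = B(k−1)f/C = k*(k**3 - k**2 + 4*k - 3)/(4*k**3 + 3*k**2 + 9*k + 1), so s_k = R(k)·t_k = k*(k**3 - k**2 + 4*k - 3).
s_(k+1) − s_k = 4*k**3 + 3*k**2 + 9*k + 1 = t_k.
Evaluate: s_(n+1) = n**4 + 3*n**3 + 7*n**2 + 6*n + 1; subtract s_(2) = 18 ⇒ S(n) = n**4 + 3*n**3 + 7*n**2 + 6*n - 17.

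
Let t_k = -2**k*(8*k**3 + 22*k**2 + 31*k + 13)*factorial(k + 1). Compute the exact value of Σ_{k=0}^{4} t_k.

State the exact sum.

Σ = -2027517

Ratio r(k) = 2*(8*k**4 + 62*k**3 + 191*k**2 + 272*k + 148)/(8*k**3 + 22*k**2 + 31*k + 13).
A = 2*k + 4, B = 1, C = k**3 + 11*k**2/4 + 31*k/8 + 13/8.
Solve (2*k + 4)·f(k+1) − (1)·f(k) = k**3 + 11*k**2/4 + 31*k/8 + 13/8.
Bound: deg f ≤ 2.
A polynomial solution: f(k) = (4*k**2 - 3*k + 3)/8.
R(k) = B(k−1)·f(k)/C(k) = (4*k**2 - 3*k + 3)/(8*k**3 + 22*k**2 + 31*k + 13); s_k = R·t_k = -2**k*(4*k**2 - 3*k + 3)*factorial(k + 1).
Check: Δs_k = -2**k*(8*k**3 + 22*k**2 + 31*k + 13)*factorial(k + 1). ✓
Evaluate s at k=5 and k=0: -2027520 and -3; difference -2027517.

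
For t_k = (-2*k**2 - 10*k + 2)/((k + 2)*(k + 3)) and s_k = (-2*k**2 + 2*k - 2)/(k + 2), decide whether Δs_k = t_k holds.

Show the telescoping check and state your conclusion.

Valid — Δs_k = t_k.

s_(k+1) = 2*(k - (k + 1)**2)/(k + 3)
s_(k+1) − s_k = 2*(-k**2 - 5*k + 1)/(k**2 + 5*k + 6)
(s_(k+1) − s_k) − t_k = 0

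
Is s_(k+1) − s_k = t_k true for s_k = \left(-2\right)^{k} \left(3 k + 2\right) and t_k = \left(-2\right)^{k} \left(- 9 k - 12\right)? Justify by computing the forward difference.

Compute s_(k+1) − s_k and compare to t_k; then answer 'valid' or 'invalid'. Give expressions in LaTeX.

s_(k+1) = (-2)**(k + 1)*(3*k + 5)
s_(k+1) − s_k = (-2)**k*(-9*k - 12)
(s_(k+1) − s_k) − t_k = 0

valid (s_(k+1) − s_k reduces to t_k)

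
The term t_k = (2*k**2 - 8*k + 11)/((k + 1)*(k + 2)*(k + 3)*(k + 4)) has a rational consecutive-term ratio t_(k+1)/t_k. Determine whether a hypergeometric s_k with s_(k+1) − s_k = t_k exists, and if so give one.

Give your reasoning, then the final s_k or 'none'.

s_k = k*(2*k**2 + 6*k + 25)/(3*(k + 1)*(k + 2)*(k + 3))

Compute t_(k+1)/t_k: get (k + 1)*(-8*k + 2*(k + 1)**2 + 3)/((k + 5)*(2*k**2 - 8*k + 11)).
A = k + 1, B = k + 5, C = k**2 - 4*k + 11/2.
Solve (k + 1)·f(k+1) − (k + 4)·f(k) = k**2 - 4*k + 11/2.
deg f ≤ 3 (via 1,1,2).
Match coefficients ⇒ f(k) = k*(2*k**2 + 6*k + 25)/6.
R(k) = B(k−1)·f(k)/C(k) = k*(k + 4)*(2*k**2 + 6*k + 25)/(3*(2*k**2 - 8*k + 11)); s_k = R·t_k = k*(2*k**2 + 6*k + 25)/(3*(k + 1)*(k + 2)*(k + 3)).
Δs = (2*k**2 - 8*k + 11)/(k**4 + 10*k**3 + 35*k**2 + 50*k + 24), as required.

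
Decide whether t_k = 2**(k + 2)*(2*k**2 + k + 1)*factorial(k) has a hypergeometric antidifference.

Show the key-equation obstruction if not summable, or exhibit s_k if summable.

Yes. s_k = 2**(k + 2)*(k - 1)*factorial(k).

Step 1: r(k) = 2*(k + 1)*(k + 2*(k + 1)**2 + 2)/(2*k**2 + k + 1).
A = 2*k + 2, B = 1, C = k**2 + k/2 + 1/2.
Solve (2*k + 2)·f(k+1) − (1)·f(k) = k**2 + k/2 + 1/2.
Bound: deg f ≤ 1.
Coefficient equations give f(k) = (k - 1)/2.
R(k) = B(k−1)·f(k)/C(k) = (k - 1)/(2*k**2 + k + 1); s_k = R·t_k = 2**(k + 2)*(k - 1)*factorial(k).
Verify: 2**(k + 2)*(2*k**2 + k + 1)*factorial(k) matches t_k.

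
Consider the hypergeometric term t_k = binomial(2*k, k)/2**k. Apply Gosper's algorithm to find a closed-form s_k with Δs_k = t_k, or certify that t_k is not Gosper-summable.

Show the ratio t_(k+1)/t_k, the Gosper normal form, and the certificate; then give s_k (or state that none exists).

not Gosper-summable; s_k does not exist

The ratio is (2*k + 1)/(k + 1).
So A=2*k + 1 and B=k + 1, with C=1.
Set up (2*k + 1)·f(k+1) − (k)·f(k) − (1) = 0.
deg f ≤ -1 (via 1,1,0).
Negative degree bound (-1): no f exists, t_k not Gosper-summable.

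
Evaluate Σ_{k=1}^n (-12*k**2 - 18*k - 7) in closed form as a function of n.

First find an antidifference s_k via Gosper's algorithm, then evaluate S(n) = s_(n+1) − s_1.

Ratio r(k) = (12*k**2 + 42*k + 37)/(12*k**2 + 18*k + 7).
Take A(k)=1, B(k)=1, C(k)=k**2 + 3*k/2 + 7/12.
Key eq: (1)·f(k+1) = (1)·f(k) + (k**2 + 3*k/2 + 7/12).
Bound: deg f ≤ 3.
Match coefficients ⇒ f(k) = k**2*(4*k + 3)/12.
Get s_k = R·t_k = k**2*(-4*k - 3) with R(k) = B(k−1)f(k)/C(k) = k**2*(4*k + 3)/(12*k**2 + 18*k + 7).
Δs = -12*k**2 - 18*k - 7, as required.
Telescope: S(n) = s_(n+1) − s_(1) = -4*n**3 - 15*n**2 - 18*n - 7 − (-7) = n*(-4*n**2 - 15*n - 18).

S(n) = n*(-4*n**2 - 15*n - 18)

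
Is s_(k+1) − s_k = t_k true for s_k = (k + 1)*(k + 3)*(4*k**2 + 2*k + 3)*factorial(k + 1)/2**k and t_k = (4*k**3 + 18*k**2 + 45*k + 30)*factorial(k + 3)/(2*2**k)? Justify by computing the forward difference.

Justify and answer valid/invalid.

s_(k+1) = (k + 2)*(k + 4)*(4*k**2 + 10*k + 9)*factorial(k + 2)/(2*2**k)
s_(k+1) − s_k = (4*k**5 + 34*k**4 + 133*k**3 + 290*k**2 + 304*k + 126)*factorial(k + 1)/(2*2**k)
(s_(k+1) − s_k) − t_k = -(4*k**4 + 26*k**3 + 73*k**2 + 116*k + 54)*factorial(k + 1)/(2*2**k)

Invalid: residual -(4*k**4 + 26*k**3 + 73*k**2 + 116*k + 54)*factorial(k + 1)/(2*2**k) ≠ 0.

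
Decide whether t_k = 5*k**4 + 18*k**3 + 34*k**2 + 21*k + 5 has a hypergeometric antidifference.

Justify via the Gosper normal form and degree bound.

Yes. s_k = k**2*(k**3 + 2*k**2 + 4*k - 2).

r(k) = (5*k**4 + 38*k**3 + 118*k**2 + 163*k + 83)/(5*k**4 + 18*k**3 + 34*k**2 + 21*k + 5) after simplifying.
So A=1 and B=1, with C=k**4 + 18*k**3/5 + 34*k**2/5 + 21*k/5 + 1.
Key eq: (1)·f(k+1) = (1)·f(k) + (k**4 + 18*k**3/5 + 34*k**2/5 + 21*k/5 + 1).
From deg A=0, deg B=0, deg C=4: d=5.
Match coefficients ⇒ f(k) = k**2*(k**3 + 2*k**2 + 4*k - 2)/5.
Get s_k = R·t_k = k**2*(k**3 + 2*k**2 + 4*k - 2) with R(k) = B(k−1)f(k)/C(k) = k**2*(k**3 + 2*k**2 + 4*k - 2)/(5*k**4 + 18*k**3 + 34*k**2 + 21*k + 5).
Check: Δs_k = 5*k**4 + 18*k**3 + 34*k**2 + 21*k + 5. ✓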